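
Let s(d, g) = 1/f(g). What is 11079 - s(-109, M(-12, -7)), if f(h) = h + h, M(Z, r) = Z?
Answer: 265897/24 ≈ 11079.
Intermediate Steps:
f(h) = 2*h
s(d, g) = 1/(2*g)
11079 - s(-109, M(-12, -7)) = 11079 - 1/(2*(-12)) = 11079 - (-1)/(2*12) = 11079 - 1*(-1/24) = 11079 + 1/24 = 265897/24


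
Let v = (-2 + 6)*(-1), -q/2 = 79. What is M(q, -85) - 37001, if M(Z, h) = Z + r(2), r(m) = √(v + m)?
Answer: -37159 + I*√2 ≈ -37159.0 + 1.4142*I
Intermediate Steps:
q = -158 (q = -2*79 = -158)
v = -4 (v = 4*(-1) = -4)
r(m) = √(-4 + m)
M(Z, h) = Z + I*√2 (M(Z, h) = Z + √(-4 + 2) = Z + √(-2) = Z + I*√2)
M(q, -85) - 37001 = (-158 + I*√2) - 37001 = -37159 + I*√2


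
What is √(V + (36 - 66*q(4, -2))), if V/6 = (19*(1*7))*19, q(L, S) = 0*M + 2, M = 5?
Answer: 9*√186 ≈ 122.74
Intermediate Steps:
q(L, S) = 2 (q(L, S) = 0*5 + 2 = 0 + 2 = 2)
V = 15162 (V = 6*((19*(1*7))*19) = 6*((19*7)*19) = 6*(133*19) = 6*2527 = 15162)
√(V + (36 - 66*q(4, -2))) = √(15162 + (36 - 66*2)) = √(15162 + (36 - 132)) = √(15162 - 96) = √15066 = 9*√186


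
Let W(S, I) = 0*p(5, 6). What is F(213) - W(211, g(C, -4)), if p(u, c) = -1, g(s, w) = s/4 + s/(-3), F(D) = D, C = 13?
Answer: 213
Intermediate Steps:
g(s, w) = -s/12 (g(s, w) = s*(1/4) + s*(-1/3) = s/4 - s/3 = -s/12)
W(S, I) = 0 (W(S, I) = 0*(-1) = 0)
F(213) - W(211, g(C, -4)) = 213 - 1*0 = 213 + 0 = 213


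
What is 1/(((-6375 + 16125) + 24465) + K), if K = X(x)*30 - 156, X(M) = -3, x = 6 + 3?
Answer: 1/33969 ≈ 2.9439e-5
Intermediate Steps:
x = 9
K = -246 (K = -3*30 - 156 = -90 - 156 = -246)
1/(((-6375 + 16125) + 24465) + K) = 1/(((-6375 + 16125) + 24465) - 246) = 1/((9750 + 24465) - 246) = 1/(34215 - 246) = 1/33969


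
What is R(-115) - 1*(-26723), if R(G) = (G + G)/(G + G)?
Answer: 26724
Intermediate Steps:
R(G) = 1 (R(G) = (2*G)/((2*G)) = (2*G)*(1/(2*G)) = 1)
R(-115) - 1*(-26723) = 1 - 1*(-26723) = 1 + 26723 = 26724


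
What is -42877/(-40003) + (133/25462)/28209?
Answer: 30796734634765/28732457092674 ≈ 1.0718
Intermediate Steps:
-42877/(-40003) + (133/25462)/28209 = -42877*(-1/40003) + (133*(1/25462))*(1/28209) = 42877/40003 + (133/25462)*(1/28209) = 42877/40003 + 133/718257558 = 30796734634765/28732457092674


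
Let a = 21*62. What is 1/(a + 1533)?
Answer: 1/2835 ≈ 0.00035273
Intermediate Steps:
a = 1302
1/(a + 1533) = 1/(1302 + 1533) = 1/2835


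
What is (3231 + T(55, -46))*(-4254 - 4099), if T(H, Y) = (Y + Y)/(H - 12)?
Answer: -1159738873/43 ≈ -2.6971e+7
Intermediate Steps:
T(H, Y) = 2*Y/(-12 + H) (T(H, Y) = (2*Y)/(-12 + H) = 2*Y/(-12 + H))
(3231 + T(55, -46))*(-4254 - 4099) = (3231 + 2*(-46)/(-12 + 55))*(-4254 - 4099) = (3231 + 2*(-46)/43)*(-8353) = (3231 + 2*(-46)*(1/43))*(-8353) = (3231 - 92/43)*(-8353) = (138841/43)*(-8353) = -1159738873/43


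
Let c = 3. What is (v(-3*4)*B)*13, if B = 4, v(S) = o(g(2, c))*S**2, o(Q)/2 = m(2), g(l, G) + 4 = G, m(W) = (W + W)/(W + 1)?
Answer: 19968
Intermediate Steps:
m(W) = 2*W/(1 + W) (m(W) = (2*W)/(1 + W) = 2*W/(1 + W))
g(l, G) = -4 + G
o(Q) = 8/3 (o(Q) = 2*(2*2/(1 + 2)) = 2*(2*2/3) = 2*(2*2*(1/3)) = 2*(4/3) = 8/3)
v(S) = 8*S**2/3
(v(-3*4)*B)*13 = ((8*(-3*4)**2/3)*4)*13 = (((8/3)*(-12)**2)*4)*13 = (((8/3)*144)*4)*13 = (384*4)*13 = 1536*13 = 19968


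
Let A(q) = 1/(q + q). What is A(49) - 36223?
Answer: -3549853/98 ≈ -36223.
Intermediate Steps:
A(q) = 1/(2*q)
A(49) - 36223 = (1/2)/49 - 36223 = (1/2)*(1/49) - 36223 = 1/98 - 36223 = -3549853/98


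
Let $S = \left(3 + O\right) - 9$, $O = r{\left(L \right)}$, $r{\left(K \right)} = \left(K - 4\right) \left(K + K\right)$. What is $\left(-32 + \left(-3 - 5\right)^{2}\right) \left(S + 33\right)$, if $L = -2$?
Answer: $1632$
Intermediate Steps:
$r{\left(K \right)} = 2 K \left(-4 + K\right)$ ($r{\left(K \right)} = \left(-4 + K\right) 2 K = 2 K \left(-4 + K\right)$)
$O = 24$ ($O = 2 \left(-2\right) \left(-4 - 2\right) = 2 \left(-2\right) \left(-6\right) = 24$)
$S = 18$ ($S = \left(3 + 24\right) - 9 = 27 - 9 = 18$)
$\left(-32 + \left(-3 - 5\right)^{2}\right) \left(S + 33\right) = \left(-32 + \left(-3 - 5\right)^{2}\right) \left(18 + 33\right) = \left(-32 + \left(-8\right)^{2}\right) 51 = \left(-32 + 64\right) 51 = 32 \cdot 51 = 1632$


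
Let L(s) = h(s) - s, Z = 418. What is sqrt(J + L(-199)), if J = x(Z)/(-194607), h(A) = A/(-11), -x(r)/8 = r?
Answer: 10*sqrt(1105441559299)/713559 ≈ 14.735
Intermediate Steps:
x(r) = -8*r
h(A) = -A/11 (h(A) = A*(-1/11) = -A/11)
J = 3344/194607 (J = -8*418/(-194607) = -3344*(-1/194607) = 3344/194607 ≈ 0.017183)
L(s) = -12*s/11 (L(s) = -s/11 - s = -12*s/11)
sqrt(J + L(-199)) = sqrt(3344/194607 - 12/11*(-199)) = sqrt(3344/194607 + 2388/11) = sqrt(464758300/2140677) = 10*sqrt(1105441559299)/713559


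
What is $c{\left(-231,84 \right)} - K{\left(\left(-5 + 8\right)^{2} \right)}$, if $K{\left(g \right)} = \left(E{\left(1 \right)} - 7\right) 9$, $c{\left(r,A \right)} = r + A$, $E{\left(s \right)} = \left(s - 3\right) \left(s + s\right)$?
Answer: $-48$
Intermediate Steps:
$E{\left(s \right)} = 2 s \left(-3 + s\right)$ ($E{\left(s \right)} = \left(-3 + s\right) 2 s = 2 s \left(-3 + s\right)$)
$c{\left(r,A \right)} = A + r$
$K{\left(g \right)} = -99$ ($K{\left(g \right)} = \left(2 \cdot 1 \left(-3 + 1\right) - 7\right) 9 = \left(2 \cdot 1 \left(-2\right) - 7\right) 9 = \left(-4 - 7\right) 9 = \left(-11\right) 9 = -99$)
$c{\left(-231,84 \right)} - K{\left(\left(-5 + 8\right)^{2} \right)} = \left(84 - 231\right) - -99 = -147 + 99 = -48$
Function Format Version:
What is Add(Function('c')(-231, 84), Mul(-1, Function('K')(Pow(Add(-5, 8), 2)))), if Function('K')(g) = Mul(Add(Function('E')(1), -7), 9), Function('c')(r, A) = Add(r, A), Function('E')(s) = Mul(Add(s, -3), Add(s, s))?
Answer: -48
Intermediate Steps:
Function('E')(s) = Mul(2, s, Add(-3, s)) (Function('E')(s) = Mul(Add(-3, s), Mul(2, s)) = Mul(2, s, Add(-3, s)))
Function('c')(r, A) = Add(A, r)
Function('K')(g) = -99 (Function('K')(g) = Mul(Add(Mul(2, 1, Add(-3, 1)), -7), 9) = Mul(Add(Mul(2, 1, -2), -7), 9) = Mul(Add(-4, -7), 9) = Mul(-11, 9) = -99)
Add(Function('c')(-231, 84), Mul(-1, Function('K')(Pow(Add(-5, 8), 2)))) = Add(Add(84, -231), Mul(-1, -99)) = Add(-147, 99) = -48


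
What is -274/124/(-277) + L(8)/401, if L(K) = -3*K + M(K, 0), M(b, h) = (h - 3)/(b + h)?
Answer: -1454717/27547096 ≈ -0.052808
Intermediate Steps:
M(b, h) = (-3 + h)/(b + h)
L(K) = -3*K - 3/K (L(K) = -3*K + (-3 + 0)/(K + 0) = -3*K - 3/K)
-274/124/(-277) + L(8)/401 = -274/124/(-277) + (-3*8 - 3/8)/401 = -274*1/124*(-1/277) + (-24 - 3*⅛)*(1/401) = -137/62*(-1/277) + (-24 - 3/8)*(1/401) = 137/17174 - 195/8*1/401 = 137/17174 - 195/3208 = -1454717/27547096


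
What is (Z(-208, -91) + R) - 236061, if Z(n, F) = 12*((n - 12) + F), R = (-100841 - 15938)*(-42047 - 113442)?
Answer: 18157610138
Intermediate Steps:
R = 18157849931 (R = -116779*(-155489) = 18157849931)
Z(n, F) = -144 + 12*F + 12*n (Z(n, F) = 12*((-12 + n) + F) = 12*(-12 + F + n) = -144 + 12*F + 12*n)
(Z(-208, -91) + R) - 236061 = ((-144 + 12*(-91) + 12*(-208)) + 18157849931) - 236061 = ((-144 - 1092 - 2496) + 18157849931) - 236061 = (-3732 + 18157849931) - 236061 = 18157846199 - 236061 = 18157610138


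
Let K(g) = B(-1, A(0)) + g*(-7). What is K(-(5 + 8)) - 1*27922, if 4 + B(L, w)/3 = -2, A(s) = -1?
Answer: -27849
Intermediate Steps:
B(L, w) = -18 (B(L, w) = -12 + 3*(-2) = -12 - 6 = -18)
K(g) = -18 - 7*g (K(g) = -18 + g*(-7) = -18 - 7*g)
K(-(5 + 8)) - 1*27922 = (-18 - (-7)*(5 + 8)) - 1*27922 = (-18 - (-7)*13) - 27922 = (-18 - 7*(-13)) - 27922 = (-18 + 91) - 27922 = 73 - 27922 = -27849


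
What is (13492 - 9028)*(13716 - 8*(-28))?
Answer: 62228160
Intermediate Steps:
(13492 - 9028)*(13716 - 8*(-28)) = 4464*(13716 + 224) = 4464*13940 = 62228160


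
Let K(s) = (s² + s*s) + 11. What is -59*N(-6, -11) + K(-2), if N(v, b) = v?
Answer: 373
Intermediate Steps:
K(s) = 11 + 2*s² (K(s) = (s² + s²) + 11 = 2*s² + 11 = 11 + 2*s²)
-59*N(-6, -11) + K(-2) = -59*(-6) + (11 + 2*(-2)²) = 354 + (11 + 2*4) = 354 + (11 + 8) = 354 + 19 = 373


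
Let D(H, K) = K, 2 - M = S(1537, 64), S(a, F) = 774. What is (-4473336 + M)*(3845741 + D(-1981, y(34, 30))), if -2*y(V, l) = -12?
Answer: -17206287418676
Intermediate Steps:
y(V, l) = 6 (y(V, l) = -1/2*(-12) = 6)
M = -772 (M = 2 - 1*774 = 2 - 774 = -772)
(-4473336 + M)*(3845741 + D(-1981, y(34, 30))) = (-4473336 - 772)*(3845741 + 6) = -4474108*3845747 = -17206287418676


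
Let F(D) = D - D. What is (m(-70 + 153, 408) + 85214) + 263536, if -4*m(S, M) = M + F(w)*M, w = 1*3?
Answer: 348648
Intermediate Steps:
w = 3
F(D) = 0
m(S, M) = -M/4 (m(S, M) = -(M + 0*M)/4 = -(M + 0)/4 = -M/4)
(m(-70 + 153, 408) + 85214) + 263536 = (-1/4*408 + 85214) + 263536 = (-102 + 85214) + 263536 = 85112 + 263536 = 348648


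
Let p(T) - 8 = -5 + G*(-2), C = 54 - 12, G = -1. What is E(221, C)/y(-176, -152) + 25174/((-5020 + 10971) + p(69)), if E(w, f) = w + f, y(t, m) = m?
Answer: 565005/226328 ≈ 2.4964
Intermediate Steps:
C = 42
p(T) = 5 (p(T) = 8 + (-5 - 1*(-2)) = 8 + (-5 + 2) = 8 - 3 = 5)
E(w, f) = f + w
E(221, C)/y(-176, -152) + 25174/((-5020 + 10971) + p(69)) = (42 + 221)/(-152) + 25174/((-5020 + 10971) + 5) = 263*(-1/152) + 25174/(5951 + 5) = -263/152 + 25174/5956 = -263/152 + 25174*(1/5956) = -263/152 + 12587/2978 = 565005/226328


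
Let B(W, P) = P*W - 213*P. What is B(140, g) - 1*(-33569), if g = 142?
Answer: 23203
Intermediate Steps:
B(W, P) = -213*P + P*W
B(140, g) - 1*(-33569) = 142*(-213 + 140) - 1*(-33569) = 142*(-73) + 33569 = -10366 + 33569 = 23203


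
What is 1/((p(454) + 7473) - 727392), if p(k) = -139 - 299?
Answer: -1/720357 ≈ -1.3882e-6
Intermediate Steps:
p(k) = -438
1/((p(454) + 7473) - 727392) = 1/((-438 + 7473) - 727392) = 1/(7035 - 727392) = 1/(-720357) = -1/720357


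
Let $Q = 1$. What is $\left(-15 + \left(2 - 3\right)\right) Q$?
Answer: $-16$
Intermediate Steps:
$\left(-15 + \left(2 - 3\right)\right) Q = \left(-15 + \left(2 - 3\right)\right) 1 = \left(-15 - 1\right) 1 = \left(-16\right) 1 = -16$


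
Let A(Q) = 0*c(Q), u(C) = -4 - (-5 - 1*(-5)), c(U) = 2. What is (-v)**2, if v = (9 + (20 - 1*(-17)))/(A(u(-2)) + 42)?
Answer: 529/441 ≈ 1.1995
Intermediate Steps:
u(C) = -4 (u(C) = -4 - (-5 + 5) = -4 - 1*0 = -4 + 0 = -4)
A(Q) = 0 (A(Q) = 0*2 = 0)
v = 23/21 (v = (9 + (20 - 1*(-17)))/(0 + 42) = (9 + (20 + 17))/42 = (9 + 37)*(1/42) = 46*(1/42) = 23/21 ≈ 1.0952)
(-v)**2 = (-1*23/21)**2 = (-23/21)**2 = 529/441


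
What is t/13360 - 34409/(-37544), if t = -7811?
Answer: 1095053/3299920 ≈ 0.33184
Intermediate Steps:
t/13360 - 34409/(-37544) = -7811/13360 - 34409/(-37544) = -7811*1/13360 - 34409*(-1/37544) = -7811/13360 + 1811/1976 = 1095053/3299920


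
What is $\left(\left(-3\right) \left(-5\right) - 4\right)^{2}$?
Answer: $121$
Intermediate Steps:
$\left(\left(-3\right) \left(-5\right) - 4\right)^{2} = \left(15 - 4\right)^{2} = 11^{2} = 121$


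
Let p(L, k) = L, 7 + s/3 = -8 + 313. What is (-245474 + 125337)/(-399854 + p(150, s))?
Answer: 120137/399704 ≈ 0.30056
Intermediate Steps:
s = 894 (s = -21 + 3*(-8 + 313) = -21 + 3*305 = -21 + 915 = 894)
(-245474 + 125337)/(-399854 + p(150, s)) = (-245474 + 125337)/(-399854 + 150) = -120137/(-399704) = -120137*(-1/399704) = 120137/399704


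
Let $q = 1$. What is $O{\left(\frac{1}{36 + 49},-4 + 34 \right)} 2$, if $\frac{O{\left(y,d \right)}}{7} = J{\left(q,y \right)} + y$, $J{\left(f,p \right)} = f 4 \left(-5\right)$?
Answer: $- \frac{23786}{85} \approx -279.84$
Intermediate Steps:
$J{\left(f,p \right)} = - 20 f$ ($J{\left(f,p \right)} = 4 f \left(-5\right) = - 20 f$)
$O{\left(y,d \right)} = -140 + 7 y$ ($O{\left(y,d \right)} = 7 \left(\left(-20\right) 1 + y\right) = 7 \left(-20 + y\right) = -140 + 7 y$)
$O{\left(\frac{1}{36 + 49},-4 + 34 \right)} 2 = \left(-140 + \frac{7}{36 + 49}\right) 2 = \left(-140 + \frac{7}{85}\right) 2 = \left(- \frac{11893}{85}\right) 2 = - \frac{23786}{85}$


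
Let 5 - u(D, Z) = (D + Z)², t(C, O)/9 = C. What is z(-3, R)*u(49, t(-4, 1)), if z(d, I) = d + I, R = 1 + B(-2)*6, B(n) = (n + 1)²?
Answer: -656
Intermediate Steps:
t(C, O) = 9*C
u(D, Z) = 5 - (D + Z)²
B(n) = (1 + n)²
R = 7 (R = 1 + (1 - 2)²*6 = 1 + (-1)²*6 = 1 + 1*6 = 1 + 6 = 7)
z(d, I) = I + d
z(-3, R)*u(49, t(-4, 1)) = (7 - 3)*(5 - (49 + 9*(-4))²) = 4*(5 - (49 - 36)²) = 4*(5 - 1*13²) = 4*(5 - 1*169) = 4*(5 - 169) = 4*(-164) = -656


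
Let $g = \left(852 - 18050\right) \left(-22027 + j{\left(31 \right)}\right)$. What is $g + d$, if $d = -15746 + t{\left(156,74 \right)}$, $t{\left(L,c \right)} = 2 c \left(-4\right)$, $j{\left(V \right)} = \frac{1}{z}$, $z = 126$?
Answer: $\frac{23864643905}{63} \approx 3.788 \cdot 10^{8}$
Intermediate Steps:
$j{\left(V \right)} = \frac{1}{126}$
$t{\left(L,c \right)} = - 8 c$
$g = \frac{23865673199}{63}$ ($g = \left(852 - 18050\right) \left(-22027 + \frac{1}{126}\right) = \left(-17198\right) \left(- \frac{2775401}{126}\right) = \frac{23865673199}{63} \approx 3.7882 \cdot 10^{8}$)
$d = -16338$ ($d = -15746 - 592 = -16338$)
$g + d = \frac{23865673199}{63} - 16338 = \frac{23864643905}{63}$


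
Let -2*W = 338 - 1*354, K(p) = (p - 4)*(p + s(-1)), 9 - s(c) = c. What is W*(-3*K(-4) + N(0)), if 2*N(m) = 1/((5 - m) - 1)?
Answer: 1153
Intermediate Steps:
s(c) = 9 - c
N(m) = 1/(2*(4 - m)) (N(m) = 1/(2*((5 - m) - 1)) = 1/(2*(4 - m)))
K(p) = (-4 + p)*(10 + p) (K(p) = (p - 4)*(p + (9 - 1*(-1))) = (-4 + p)*(p + (9 + 1)) = (-4 + p)*(p + 10) = (-4 + p)*(10 + p))
W = 8 (W = -(338 - 1*354)/2 = -(338 - 354)/2 = -½*(-16) = 8)
W*(-3*K(-4) + N(0)) = 8*(-3*(-40 + (-4)² + 6*(-4)) - 1/(-8 + 2*0)) = 8*(-3*(-40 + 16 - 24) - 1/(-8 + 0)) = 8*(-3*(-48) - 1/(-8)) = 8*(144 - 1*(-⅛)) = 8*(144 + ⅛) = 8*(1153/8) = 1153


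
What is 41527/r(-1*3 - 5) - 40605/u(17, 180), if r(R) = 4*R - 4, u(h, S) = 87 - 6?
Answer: -178721/108 ≈ -1654.8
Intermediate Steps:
u(h, S) = 81
r(R) = -4 + 4*R
41527/r(-1*3 - 5) - 40605/u(17, 180) = 41527/(-4 + 4*(-1*3 - 5)) - 40605/81 = 41527/(-4 + 4*(-3 - 5)) - 40605*1/81 = 41527/(-4 + 4*(-8)) - 13535/27 = 41527/(-4 - 32) - 13535/27 = 41527/(-36) - 13535/27 = 41527*(-1/36) - 13535/27 = -41527/36 - 13535/27 = -178721/108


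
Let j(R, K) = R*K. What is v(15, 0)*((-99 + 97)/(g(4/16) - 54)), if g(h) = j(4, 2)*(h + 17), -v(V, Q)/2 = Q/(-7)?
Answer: 0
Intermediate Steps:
v(V, Q) = 2*Q/7 (v(V, Q) = -2*Q/(-7) = -2*Q*(-1)/7 = -(-2)*Q/7 = 2*Q/7)
j(R, K) = K*R
g(h) = 136 + 8*h (g(h) = (2*4)*(h + 17) = 8*(17 + h) = 136 + 8*h)
v(15, 0)*((-99 + 97)/(g(4/16) - 54)) = ((2/7)*0)*((-99 + 97)/((136 + 8*(4/16)) - 54)) = 0*(-2/((136 + 8*(4*(1/16))) - 54)) = 0*(-2/((136 + 8*(¼)) - 54)) = 0*(-2/((136 + 2) - 54)) = 0*(-2/(138 - 54)) = 0*(-2/84) = 0*(-2*1/84) = 0*(-1/42) = 0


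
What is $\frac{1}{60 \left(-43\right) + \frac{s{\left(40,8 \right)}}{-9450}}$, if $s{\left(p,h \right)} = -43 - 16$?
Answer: $- \frac{9450}{24380941} \approx -0.0003876$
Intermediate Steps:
$s{\left(p,h \right)} = -59$ ($s{\left(p,h \right)} = -43 - 16 = -59$)
$\frac{1}{60 \left(-43\right) + \frac{s{\left(40,8 \right)}}{-9450}} = \frac{1}{60 \left(-43\right) - \frac{59}{-9450}} = \frac{1}{-2580 - - \frac{59}{9450}} = \frac{1}{-2580 + \frac{59}{9450}} = \frac{1}{- \frac{24380941}{9450}} = - \frac{9450}{24380941}$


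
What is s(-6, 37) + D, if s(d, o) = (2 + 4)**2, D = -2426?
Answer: -2390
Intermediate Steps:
s(d, o) = 36 (s(d, o) = 6**2 = 36)
s(-6, 37) + D = 36 - 2426 = -2390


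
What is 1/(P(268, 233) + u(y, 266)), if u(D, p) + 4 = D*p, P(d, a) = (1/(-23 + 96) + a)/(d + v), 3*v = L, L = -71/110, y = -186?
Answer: -6450937/319186749460 ≈ -2.0211e-5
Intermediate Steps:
L = -71/110 (L = -71*1/110 = -71/110 ≈ -0.64545)
v = -71/330 (v = (⅓)*(-71/110) = -71/330 ≈ -0.21515)
P(d, a) = (1/73 + a)/(-71/330 + d) (P(d, a) = (1/(-23 + 96) + a)/(d - 71/330) = (1/73 + a)/(-71/330 + d))
u(D, p) = -4 + D*p
1/(P(268, 233) + u(y, 266)) = 1/(330*(1 + 73*233)/(73*(-71 + 330*268)) + (-4 - 186*266)) = 1/(330*(1 + 17009)/(73*(-71 + 88440)) + (-4 - 49476)) = 1/((330/73)*17010/88369 - 49480) = 1/((330/73)*(1/88369)*17010 - 49480) = 1/(5613300/6450937 - 49480) = 1/(-319186749460/6450937) = -6450937/319186749460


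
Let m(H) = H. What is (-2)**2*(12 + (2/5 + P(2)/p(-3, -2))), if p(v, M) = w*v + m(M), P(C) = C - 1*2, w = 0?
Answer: 248/5 ≈ 49.600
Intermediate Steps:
P(C) = -2 + C (P(C) = C - 2 = -2 + C)
p(v, M) = M (p(v, M) = 0*v + M = 0 + M = M)
(-2)**2*(12 + (2/5 + P(2)/p(-3, -2))) = (-2)**2*(12 + (2/5 + (-2 + 2)/(-2))) = 4*(12 + (2*(1/5) + 0*(-1/2))) = 4*(12 + (2/5 + 0)) = 4*(12 + 2/5) = 4*(62/5) = 248/5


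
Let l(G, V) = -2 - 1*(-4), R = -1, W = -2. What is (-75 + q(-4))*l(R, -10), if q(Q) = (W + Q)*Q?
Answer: -102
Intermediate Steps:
l(G, V) = 2 (l(G, V) = -2 + 4 = 2)
q(Q) = Q*(-2 + Q) (q(Q) = (-2 + Q)*Q = Q*(-2 + Q))
(-75 + q(-4))*l(R, -10) = (-75 - 4*(-2 - 4))*2 = (-75 - 4*(-6))*2 = (-75 + 24)*2 = -51*2 = -102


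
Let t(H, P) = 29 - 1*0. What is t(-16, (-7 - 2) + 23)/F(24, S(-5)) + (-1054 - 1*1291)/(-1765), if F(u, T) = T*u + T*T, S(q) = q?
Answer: 34318/33535 ≈ 1.0233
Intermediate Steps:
F(u, T) = T² + T*u (F(u, T) = T*u + T² = T² + T*u)
t(H, P) = 29 (t(H, P) = 29 + 0 = 29)
t(-16, (-7 - 2) + 23)/F(24, S(-5)) + (-1054 - 1*1291)/(-1765) = 29/((-5*(-5 + 24))) + (-1054 - 1*1291)/(-1765) = 29/((-5*19)) + (-1054 - 1291)*(-1/1765) = 29/(-95) - 2345*(-1/1765) = 29*(-1/95) + 469/353 = -29/95 + 469/353 = 34318/33535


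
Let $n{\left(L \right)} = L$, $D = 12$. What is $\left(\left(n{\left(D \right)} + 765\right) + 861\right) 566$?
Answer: $927108$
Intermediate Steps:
$\left(\left(n{\left(D \right)} + 765\right) + 861\right) 566 = \left(\left(12 + 765\right) + 861\right) 566 = \left(777 + 861\right) 566 = 1638 \cdot 566 = 927108$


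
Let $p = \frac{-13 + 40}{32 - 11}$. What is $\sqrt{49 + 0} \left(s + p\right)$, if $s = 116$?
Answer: $821$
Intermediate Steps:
$p = \frac{9}{7}$ ($p = \frac{27}{21} = 27 \cdot \frac{1}{21} = \frac{9}{7} \approx 1.2857$)
$\sqrt{49 + 0} \left(s + p\right) = \sqrt{49 + 0} \left(116 + \frac{9}{7}\right) = \sqrt{49} \cdot \frac{821}{7} = 7 \cdot \frac{821}{7} = 821$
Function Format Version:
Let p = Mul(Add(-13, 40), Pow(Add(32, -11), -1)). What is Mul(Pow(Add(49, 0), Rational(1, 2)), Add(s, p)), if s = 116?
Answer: 821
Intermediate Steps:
p = Rational(9, 7) (p = Mul(27, Pow(21, -1)) = Mul(27, Rational(1, 21)) = Rational(9, 7) ≈ 1.2857)
Mul(Pow(Add(49, 0), Rational(1, 2)), Add(s, p)) = Mul(Pow(Add(49, 0), Rational(1, 2)), Add(116, Rational(9, 7))) = Mul(Pow(49, Rational(1, 2)), Rational(821, 7)) = Mul(7, Rational(821, 7)) = 821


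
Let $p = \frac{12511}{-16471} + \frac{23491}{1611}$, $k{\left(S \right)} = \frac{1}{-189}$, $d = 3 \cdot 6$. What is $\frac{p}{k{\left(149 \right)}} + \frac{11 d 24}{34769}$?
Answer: $- \frac{38254159546656}{14644250803} \approx -2612.2$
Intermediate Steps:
$d = 18$
$k{\left(S \right)} = - \frac{1}{189}$
$p = \frac{366765040}{26534781}$ ($p = 12511 \left(- \frac{1}{16471}\right) + 23491 \cdot \frac{1}{1611} = - \frac{12511}{16471} + \frac{23491}{1611} = \frac{366765040}{26534781} \approx 13.822$)
$\frac{p}{k{\left(149 \right)}} + \frac{11 d 24}{34769} = \frac{366765040}{26534781 \left(- \frac{1}{189}\right)} + \frac{11 \cdot 18 \cdot 24}{34769} = \frac{366765040}{26534781} \left(-189\right) + 198 \cdot 24 \cdot \frac{1}{34769} = - \frac{1100295120}{421187} + 4752 \cdot \frac{1}{34769} = - \frac{1100295120}{421187} + \frac{4752}{34769} = - \frac{38254159546656}{14644250803}$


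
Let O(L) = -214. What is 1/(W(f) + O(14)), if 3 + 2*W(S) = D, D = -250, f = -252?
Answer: -2/681 ≈ -0.0029369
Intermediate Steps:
W(S) = -253/2 (W(S) = -3/2 + (½)*(-250) = -3/2 - 125 = -253/2)
1/(W(f) + O(14)) = 1/(-253/2 - 214) = 1/(-681/2) = -2/681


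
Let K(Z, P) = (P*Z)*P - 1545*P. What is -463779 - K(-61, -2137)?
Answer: 274807465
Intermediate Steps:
K(Z, P) = -1545*P + Z*P² (K(Z, P) = Z*P² - 1545*P = -1545*P + Z*P²)
-463779 - K(-61, -2137) = -463779 - (-2137)*(-1545 - 2137*(-61)) = -463779 - (-2137)*(-1545 + 130357) = -463779 - (-2137)*128812 = -463779 - 1*(-275271244) = -463779 + 275271244 = 274807465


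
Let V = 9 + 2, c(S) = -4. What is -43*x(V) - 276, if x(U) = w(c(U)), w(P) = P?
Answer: -104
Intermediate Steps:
V = 11
x(U) = -4
-43*x(V) - 276 = -43*(-4) - 276 = 172 - 276 = -104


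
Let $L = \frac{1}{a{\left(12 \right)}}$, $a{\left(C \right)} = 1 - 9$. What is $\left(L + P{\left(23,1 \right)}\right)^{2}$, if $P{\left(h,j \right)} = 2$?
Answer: $\frac{225}{64} \approx 3.5156$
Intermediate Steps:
$a{\left(C \right)} = -8$ ($a{\left(C \right)} = 1 - 9 = -8$)
$L = - \frac{1}{8}$ ($L = \frac{1}{-8} = - \frac{1}{8} \approx -0.125$)
$\left(L + P{\left(23,1 \right)}\right)^{2} = \left(- \frac{1}{8} + 2\right)^{2} = \left(\frac{15}{8}\right)^{2} = \frac{225}{64}$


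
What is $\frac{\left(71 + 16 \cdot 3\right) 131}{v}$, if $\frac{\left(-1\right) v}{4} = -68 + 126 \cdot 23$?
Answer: $- \frac{15589}{11320} \approx -1.3771$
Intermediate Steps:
$v = -11320$ ($v = - 4 \left(-68 + 126 \cdot 23\right) = - 4 \left(-68 + 2898\right) = \left(-4\right) 2830 = -11320$)
$\frac{\left(71 + 16 \cdot 3\right) 131}{v} = \frac{\left(71 + 16 \cdot 3\right) 131}{-11320} = \left(71 + 48\right) 131 \left(- \frac{1}{11320}\right) = 119 \cdot 131 \left(- \frac{1}{11320}\right) = 15589 \left(- \frac{1}{11320}\right) = - \frac{15589}{11320}$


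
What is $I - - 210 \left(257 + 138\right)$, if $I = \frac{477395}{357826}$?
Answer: $\frac{29682144095}{357826} \approx 82951.0$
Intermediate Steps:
$I = \frac{477395}{357826}$ ($I = 477395 \cdot \frac{1}{357826} = \frac{477395}{357826} \approx 1.3342$)
$I - - 210 \left(257 + 138\right) = \frac{477395}{357826} - - 210 \left(257 + 138\right) = \frac{477395}{357826} - \left(-210\right) 395 = \frac{477395}{357826} - -82950 = \frac{477395}{357826} + 82950 = \frac{29682144095}{357826}$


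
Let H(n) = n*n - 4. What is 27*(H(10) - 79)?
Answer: 459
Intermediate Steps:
H(n) = -4 + n**2 (H(n) = n**2 - 4 = -4 + n**2)
27*(H(10) - 79) = 27*((-4 + 10**2) - 79) = 27*((-4 + 100) - 79) = 27*(96 - 79) = 27*17 = 459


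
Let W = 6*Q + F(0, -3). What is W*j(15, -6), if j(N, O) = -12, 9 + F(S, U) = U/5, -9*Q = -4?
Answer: 416/5 ≈ 83.200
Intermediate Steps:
Q = 4/9 (Q = -1/9*(-4) = 4/9 ≈ 0.44444)
F(S, U) = -9 + U/5
W = -104/15 (W = 6*(4/9) + (-9 + (1/5)*(-3)) = 8/3 + (-9 - 3/5) = 8/3 - 48/5 = -104/15 ≈ -6.9333)
W*j(15, -6) = -104/15*(-12) = 416/5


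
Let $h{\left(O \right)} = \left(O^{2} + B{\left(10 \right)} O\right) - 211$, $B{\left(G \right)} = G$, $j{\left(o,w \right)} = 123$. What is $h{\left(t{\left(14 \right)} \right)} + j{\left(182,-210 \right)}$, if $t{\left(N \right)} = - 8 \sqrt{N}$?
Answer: $808 - 80 \sqrt{14} \approx 508.67$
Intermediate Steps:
$h{\left(O \right)} = -211 + O^{2} + 10 O$ ($h{\left(O \right)} = \left(O^{2} + 10 O\right) - 211 = -211 + O^{2} + 10 O$)
$h{\left(t{\left(14 \right)} \right)} + j{\left(182,-210 \right)} = \left(-211 + \left(- 8 \sqrt{14}\right)^{2} + 10 \left(- 8 \sqrt{14}\right)\right) + 123 = \left(-211 + 896 - 80 \sqrt{14}\right) + 123 = \left(685 - 80 \sqrt{14}\right) + 123 = 808 - 80 \sqrt{14}$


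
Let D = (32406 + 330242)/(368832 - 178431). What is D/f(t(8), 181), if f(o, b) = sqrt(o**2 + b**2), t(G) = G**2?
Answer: 362648*sqrt(36857)/7017609657 ≈ 0.0099210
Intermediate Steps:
f(o, b) = sqrt(b**2 + o**2)
D = 362648/190401 ≈ 1.9047
D/f(t(8), 181) = 362648/(190401*(sqrt(181**2 + (8**2)**2))) = 362648/(190401*(sqrt(32761 + 64**2))) = 362648/(190401*(sqrt(32761 + 4096))) = 362648/(190401*(sqrt(36857))) = 362648*(sqrt(36857)/36857)/190401 = 362648*sqrt(36857)/7017609657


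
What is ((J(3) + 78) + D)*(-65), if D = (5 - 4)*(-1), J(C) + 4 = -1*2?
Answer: -4615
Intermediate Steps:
J(C) = -6 (J(C) = -4 - 1*2 = -4 - 2 = -6)
D = -1 (D = 1*(-1) = -1)
((J(3) + 78) + D)*(-65) = ((-6 + 78) - 1)*(-65) = (72 - 1)*(-65) = 71*(-65) = -4615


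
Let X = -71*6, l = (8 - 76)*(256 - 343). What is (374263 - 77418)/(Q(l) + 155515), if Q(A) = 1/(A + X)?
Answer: 1629679050/853777351 ≈ 1.9088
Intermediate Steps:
l = 5916 (l = -68*(-87) = 5916)
X = -426
Q(A) = 1/(-426 + A) (Q(A) = 1/(A - 426) = 1/(-426 + A))
(374263 - 77418)/(Q(l) + 155515) = (374263 - 77418)/(1/(-426 + 5916) + 155515) = 296845/(1/5490 + 155515) = 296845/(853777351/5490) = 296845*(5490/853777351) = 1629679050/853777351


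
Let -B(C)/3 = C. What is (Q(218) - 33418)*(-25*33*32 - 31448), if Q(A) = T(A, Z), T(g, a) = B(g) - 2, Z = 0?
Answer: 1971112752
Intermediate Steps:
B(C) = -3*C
T(g, a) = -2 - 3*g (T(g, a) = -3*g - 2 = -2 - 3*g)
Q(A) = -2 - 3*A
(Q(218) - 33418)*(-25*33*32 - 31448) = ((-2 - 3*218) - 33418)*(-25*33*32 - 31448) = ((-2 - 654) - 33418)*(-825*32 - 31448) = (-656 - 33418)*(-26400 - 31448) = -34074*(-57848) = 1971112752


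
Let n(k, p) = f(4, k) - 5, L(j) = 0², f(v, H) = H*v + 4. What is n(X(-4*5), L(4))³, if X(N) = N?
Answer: -531441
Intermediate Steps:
f(v, H) = 4 + H*v
L(j) = 0
n(k, p) = -1 + 4*k (n(k, p) = (4 + k*4) - 5 = (4 + 4*k) - 5 = -1 + 4*k)
n(X(-4*5), L(4))³ = (-1 + 4*(-4*5))³ = (-1 + 4*(-20))³ = (-1 - 80)³ = (-81)³ = -531441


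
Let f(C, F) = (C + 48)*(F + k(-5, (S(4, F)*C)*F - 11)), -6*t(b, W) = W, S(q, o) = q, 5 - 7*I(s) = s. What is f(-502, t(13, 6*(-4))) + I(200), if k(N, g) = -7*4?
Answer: 76077/7 ≈ 10868.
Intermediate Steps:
I(s) = 5/7 - s/7
t(b, W) = -W/6
k(N, g) = -28
f(C, F) = (-28 + F)*(48 + C) (f(C, F) = (C + 48)*(F - 28) = (48 + C)*(-28 + F) = (-28 + F)*(48 + C))
f(-502, t(13, 6*(-4))) + I(200) = (-1344 - 28*(-502) + 48*(-(-4)) - (-251)*6*(-4)/3) + (5/7 - ⅐*200) = (-1344 + 14056 + 48*(-⅙*(-24)) - (-251)*(-24)/3) + (5/7 - 200/7) = (-1344 + 14056 + 48*4 - 502*4) - 195/7 = (-1344 + 14056 + 192 - 2008) - 195/7 = 10896 - 195/7 = 76077/7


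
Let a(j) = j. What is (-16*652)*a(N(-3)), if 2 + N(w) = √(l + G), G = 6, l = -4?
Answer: 20864 - 10432*√2 ≈ 6110.9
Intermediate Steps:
N(w) = -2 + √2 (N(w) = -2 + √(-4 + 6) = -2 + √2)
(-16*652)*a(N(-3)) = (-16*652)*(-2 + √2) = -10432*(-2 + √2) = 20864 - 10432*√2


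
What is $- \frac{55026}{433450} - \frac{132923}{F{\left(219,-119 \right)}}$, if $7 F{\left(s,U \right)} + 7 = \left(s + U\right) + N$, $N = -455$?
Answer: $\frac{201644200519}{78454450} \approx 2570.2$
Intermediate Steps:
$F{\left(s,U \right)} = -66 + \frac{U}{7} + \frac{s}{7}$ ($F{\left(s,U \right)} = -1 + \frac{\left(s + U\right) - 455}{7} = -1 + \frac{\left(U + s\right) - 455}{7} = -1 + \frac{-455 + U + s}{7} = -1 + \left(-65 + \frac{U}{7} + \frac{s}{7}\right) = -66 + \frac{U}{7} + \frac{s}{7}$)
$- \frac{55026}{433450} - \frac{132923}{F{\left(219,-119 \right)}} = - \frac{55026}{433450} - \frac{132923}{-66 + \frac{1}{7} \left(-119\right) + \frac{1}{7} \cdot 219} = \left(-55026\right) \frac{1}{433450} - \frac{132923}{-66 - 17 + \frac{219}{7}} = - \frac{27513}{216725} - \frac{132923}{- \frac{362}{7}} = - \frac{27513}{216725} - - \frac{930461}{362} = - \frac{27513}{216725} + \frac{930461}{362} = \frac{201644200519}{78454450}$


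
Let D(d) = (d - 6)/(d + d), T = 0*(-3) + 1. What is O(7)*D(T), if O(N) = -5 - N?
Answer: 30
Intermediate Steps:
T = 1 (T = 0 + 1 = 1)
D(d) = (-6 + d)/(2*d) (D(d) = (-6 + d)/((2*d)) = (-6 + d)*(1/(2*d)) = (-6 + d)/(2*d))
O(7)*D(T) = (-5 - 1*7)*((½)*(-6 + 1)/1) = (-5 - 7)*((½)*1*(-5)) = -12*(-5/2) = 30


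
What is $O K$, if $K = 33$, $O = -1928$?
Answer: $-63624$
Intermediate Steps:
$O K = \left(-1928\right) 33 = -63624$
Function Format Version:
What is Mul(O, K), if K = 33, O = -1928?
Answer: -63624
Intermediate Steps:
Mul(O, K) = Mul(-1928, 33) = -63624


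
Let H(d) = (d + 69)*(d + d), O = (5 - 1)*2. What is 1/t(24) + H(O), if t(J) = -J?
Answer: 29567/24 ≈ 1232.0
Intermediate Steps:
O = 8 (O = 4*2 = 8)
H(d) = 2*d*(69 + d) (H(d) = (69 + d)*(2*d) = 2*d*(69 + d))
1/t(24) + H(O) = 1/(-1*24) + 2*8*(69 + 8) = 1/(-24) + 2*8*77 = -1/24 + 1232 = 29567/24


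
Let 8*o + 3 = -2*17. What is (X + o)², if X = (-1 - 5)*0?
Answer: 1369/64 ≈ 21.391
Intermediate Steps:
X = 0 (X = -6*0 = 0)
o = -37/8 (o = -3/8 + (-2*17)/8 = -3/8 + (⅛)*(-34) = -3/8 - 17/4 = -37/8 ≈ -4.6250)
(X + o)² = (0 - 37/8)² = (-37/8)² = 1369/64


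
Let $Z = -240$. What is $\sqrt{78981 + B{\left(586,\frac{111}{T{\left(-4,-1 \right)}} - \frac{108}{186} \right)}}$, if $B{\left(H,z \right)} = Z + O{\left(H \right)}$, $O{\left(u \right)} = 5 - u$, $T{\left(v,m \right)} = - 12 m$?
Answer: $4 \sqrt{4885} \approx 279.57$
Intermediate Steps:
$B{\left(H,z \right)} = -235 - H$ ($B{\left(H,z \right)} = -240 - \left(-5 + H\right) = -235 - H$)
$\sqrt{78981 + B{\left(586,\frac{111}{T{\left(-4,-1 \right)}} - \frac{108}{186} \right)}} = \sqrt{78981 - 821} = \sqrt{78160} = 4 \sqrt{4885}$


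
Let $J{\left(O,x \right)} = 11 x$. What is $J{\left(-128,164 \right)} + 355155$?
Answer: $356959$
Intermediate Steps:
$J{\left(-128,164 \right)} + 355155 = 11 \cdot 164 + 355155 = 1804 + 355155 = 356959$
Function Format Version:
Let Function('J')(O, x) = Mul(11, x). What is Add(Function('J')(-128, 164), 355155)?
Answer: 356959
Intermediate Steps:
Add(Function('J')(-128, 164), 355155) = Add(Mul(11, 164), 355155) = Add(1804, 355155) = 356959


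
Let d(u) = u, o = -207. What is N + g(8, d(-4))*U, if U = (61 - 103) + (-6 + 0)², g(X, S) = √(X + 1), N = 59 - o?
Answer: 248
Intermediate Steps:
N = 266 (N = 59 - 1*(-207) = 59 + 207 = 266)
g(X, S) = √(1 + X)
U = -6 (U = -42 + (-6)² = -42 + 36 = -6)
N + g(8, d(-4))*U = 266 + √(1 + 8)*(-6) = 266 + √9*(-6) = 266 + 3*(-6) = 266 - 18 = 248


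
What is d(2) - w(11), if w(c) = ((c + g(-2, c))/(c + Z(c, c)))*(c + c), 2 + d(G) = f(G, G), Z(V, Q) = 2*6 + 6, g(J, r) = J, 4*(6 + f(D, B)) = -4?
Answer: -459/29 ≈ -15.828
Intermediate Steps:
f(D, B) = -7 (f(D, B) = -6 + (¼)*(-4) = -6 - 1 = -7)
Z(V, Q) = 18 (Z(V, Q) = 12 + 6 = 18)
d(G) = -9 (d(G) = -2 - 7 = -9)
w(c) = 2*c*(-2 + c)/(18 + c) (w(c) = ((c - 2)/(c + 18))*(c + c) = ((-2 + c)/(18 + c))*(2*c) = 2*c*(-2 + c)/(18 + c))
d(2) - w(11) = -9 - 2*11*(-2 + 11)/(18 + 11) = -9 - 2*11*9/29 = -9 - 1*198/29 = -9 - 198/29 = -459/29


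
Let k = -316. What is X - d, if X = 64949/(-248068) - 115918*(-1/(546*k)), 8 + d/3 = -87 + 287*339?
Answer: -780028484016325/2675041278 ≈ -2.9160e+5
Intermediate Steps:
d = 291594 (d = -24 + 3*(-87 + 287*339) = -24 + 3*(-87 + 97293) = -24 + 3*97206 = -24 + 291618 = 291594)
X = -2497599193/2675041278 (X = 64949/(-248068) - 115918/((-546*(-316))) = 64949*(-1/248068) - 115918/172536 = -64949/248068 - 115918*1/172536 = -64949/248068 - 57959/86268 = -2497599193/2675041278 ≈ -0.93367)
X - d = -2497599193/2675041278 - 1*291594 = -2497599193/2675041278 - 291594 = -780028484016325/2675041278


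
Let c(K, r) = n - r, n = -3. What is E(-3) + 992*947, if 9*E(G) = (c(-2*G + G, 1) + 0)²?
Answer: 8454832/9 ≈ 9.3943e+5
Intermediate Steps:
c(K, r) = -3 - r
E(G) = 16/9 (E(G) = ((-3 - 1*1) + 0)²/9 = ((-3 - 1) + 0)²/9 = (-4 + 0)²/9 = (⅑)*(-4)² = (⅑)*16 = 16/9)
E(-3) + 992*947 = 16/9 + 992*947 = 16/9 + 939424 = 8454832/9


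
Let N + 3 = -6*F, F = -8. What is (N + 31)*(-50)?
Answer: -3800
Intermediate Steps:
N = 45 (N = -3 - 6*(-8) = -3 + 48 = 45)
(N + 31)*(-50) = (45 + 31)*(-50) = 76*(-50) = -3800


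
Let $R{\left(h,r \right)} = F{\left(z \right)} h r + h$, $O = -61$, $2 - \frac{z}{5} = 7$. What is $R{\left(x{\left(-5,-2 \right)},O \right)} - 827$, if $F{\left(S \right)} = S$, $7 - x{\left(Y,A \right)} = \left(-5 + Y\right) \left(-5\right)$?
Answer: $-66445$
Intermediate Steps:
$z = -25$ ($z = 10 - 35 = -25$)
$x{\left(Y,A \right)} = -18 + 5 Y$ ($x{\left(Y,A \right)} = 7 - \left(-5 + Y\right) \left(-5\right) = 7 - \left(25 - 5 Y\right) = 7 + \left(-25 + 5 Y\right) = -18 + 5 Y$)
$R{\left(h,r \right)} = h - 25 h r$ ($R{\left(h,r \right)} = - 25 h r + h = h - 25 h r$)
$R{\left(x{\left(-5,-2 \right)},O \right)} - 827 = \left(-18 + 5 \left(-5\right)\right) \left(1 - -1525\right) - 827 = \left(-18 - 25\right) \left(1 + 1525\right) - 827 = \left(-43\right) 1526 - 827 = -65618 - 827 = -66445$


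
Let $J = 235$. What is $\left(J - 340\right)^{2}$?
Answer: $11025$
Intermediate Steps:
$\left(J - 340\right)^{2} = \left(235 - 340\right)^{2} = \left(-105\right)^{2} = 11025$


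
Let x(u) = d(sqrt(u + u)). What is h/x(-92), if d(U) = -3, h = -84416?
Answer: 84416/3 ≈ 28139.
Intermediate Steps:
x(u) = -3
h/x(-92) = -84416/(-3) = -84416*(-1/3) = 84416/3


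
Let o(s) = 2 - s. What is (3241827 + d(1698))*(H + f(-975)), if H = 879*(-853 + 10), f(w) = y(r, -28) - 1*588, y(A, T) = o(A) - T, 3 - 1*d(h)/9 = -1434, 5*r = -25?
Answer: -2413567278000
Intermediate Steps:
r = -5 (r = (⅕)*(-25) = -5)
d(h) = 12933 (d(h) = 27 - 9*(-1434) = 27 + 12906 = 12933)
y(A, T) = 2 - A - T (y(A, T) = (2 - A) - T = 2 - A - T)
f(w) = -553 (f(w) = (2 - 1*(-5) - 1*(-28)) - 1*588 = (2 + 5 + 28) - 588 = 35 - 588 = -553)
H = -740997 (H = 879*(-843) = -740997)
(3241827 + d(1698))*(H + f(-975)) = (3241827 + 12933)*(-740997 - 553) = 3254760*(-741550) = -2413567278000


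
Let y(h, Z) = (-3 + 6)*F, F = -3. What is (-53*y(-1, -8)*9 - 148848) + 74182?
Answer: -70373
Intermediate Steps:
y(h, Z) = -9 (y(h, Z) = (-3 + 6)*(-3) = 3*(-3) = -9)
(-53*y(-1, -8)*9 - 148848) + 74182 = (-53*(-9)*9 - 148848) + 74182 = (477*9 - 148848) + 74182 = (4293 - 148848) + 74182 = -144555 + 74182 = -70373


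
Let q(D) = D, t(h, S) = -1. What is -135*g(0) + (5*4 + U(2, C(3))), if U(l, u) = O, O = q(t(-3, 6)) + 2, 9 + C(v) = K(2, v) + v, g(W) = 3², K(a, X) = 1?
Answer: -1194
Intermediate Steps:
g(W) = 9
C(v) = -8 + v (C(v) = -9 + (1 + v) = -8 + v)
O = 1 (O = -1 + 2 = 1)
U(l, u) = 1
-135*g(0) + (5*4 + U(2, C(3))) = -135*9 + (5*4 + 1) = -1215 + (20 + 1) = -1215 + 21 = -1194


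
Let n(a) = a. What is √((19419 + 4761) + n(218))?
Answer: √24398 ≈ 156.20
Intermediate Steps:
√((19419 + 4761) + n(218)) = √((19419 + 4761) + 218) = √(24180 + 218) = √24398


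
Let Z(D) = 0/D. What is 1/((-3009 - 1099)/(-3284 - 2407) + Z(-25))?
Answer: 5691/4108 ≈ 1.3853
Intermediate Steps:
Z(D) = 0
1/((-3009 - 1099)/(-3284 - 2407) + Z(-25)) = 1/((-3009 - 1099)/(-3284 - 2407) + 0) = 1/(-4108/(-5691) + 0) = 1/(-4108*(-1/5691) + 0) = 1/(4108/5691 + 0) = 1/(4108/5691) = 5691/4108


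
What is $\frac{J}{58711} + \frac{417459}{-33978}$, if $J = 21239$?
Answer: $- \frac{1132751267}{94994398} \approx -11.924$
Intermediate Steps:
$\frac{J}{58711} + \frac{417459}{-33978} = \frac{21239}{58711} + \frac{417459}{-33978} = 21239 \cdot \frac{1}{58711} + 417459 \left(- \frac{1}{33978}\right) = \frac{21239}{58711} - \frac{19879}{1618} = - \frac{1132751267}{94994398}$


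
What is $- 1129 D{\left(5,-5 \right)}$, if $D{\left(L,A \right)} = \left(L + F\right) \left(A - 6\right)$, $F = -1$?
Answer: $49676$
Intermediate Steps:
$D{\left(L,A \right)} = \left(-1 + L\right) \left(-6 + A\right)$ ($D{\left(L,A \right)} = \left(L - 1\right) \left(A - 6\right) = \left(-1 + L\right) \left(-6 + A\right)$)
$- 1129 D{\left(5,-5 \right)} = - 1129 \left(6 - -5 - 30 - 25\right) = - 1129 \left(6 + 5 - 30 - 25\right) = \left(-1129\right) \left(-44\right) = 49676$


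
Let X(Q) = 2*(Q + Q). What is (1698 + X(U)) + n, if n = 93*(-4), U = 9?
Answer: 1362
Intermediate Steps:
X(Q) = 4*Q (X(Q) = 2*(2*Q) = 4*Q)
n = -372
(1698 + X(U)) + n = (1698 + 4*9) - 372 = (1698 + 36) - 372 = 1734 - 372 = 1362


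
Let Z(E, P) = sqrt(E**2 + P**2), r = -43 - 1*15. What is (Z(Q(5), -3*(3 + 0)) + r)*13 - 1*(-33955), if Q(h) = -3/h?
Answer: 33201 + 39*sqrt(226)/5 ≈ 33318.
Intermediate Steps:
r = -58 (r = -43 - 15 = -58)
(Z(Q(5), -3*(3 + 0)) + r)*13 - 1*(-33955) = (sqrt((-3/5)**2 + (-3*(3 + 0))**2) - 58)*13 - 1*(-33955) = (sqrt((-3*1/5)**2 + (-3*3)**2) - 58)*13 + 33955 = (sqrt((-3/5)**2 + (-9)**2) - 58)*13 + 33955 = (sqrt(9/25 + 81) - 58)*13 + 33955 = (sqrt(2034/25) - 58)*13 + 33955 = (3*sqrt(226)/5 - 58)*13 + 33955 = (-58 + 3*sqrt(226)/5)*13 + 33955 = (-754 + 39*sqrt(226)/5) + 33955 = 33201 + 39*sqrt(226)/5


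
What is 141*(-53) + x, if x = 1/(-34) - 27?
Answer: -255001/34 ≈ -7500.0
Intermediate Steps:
x = -919/34 (x = -1/34 - 27 = -919/34 ≈ -27.029)
141*(-53) + x = 141*(-53) - 919/34 = -7473 - 919/34 = -255001/34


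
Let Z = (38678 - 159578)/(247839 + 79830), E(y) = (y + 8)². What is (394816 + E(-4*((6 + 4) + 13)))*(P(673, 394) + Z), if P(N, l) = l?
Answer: 17277908748064/109223 ≈ 1.5819e+8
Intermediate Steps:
E(y) = (8 + y)²
Z = -40300/109223 (Z = -120900/327669 = -120900*1/327669 = -40300/109223 ≈ -0.36897)
(394816 + E(-4*((6 + 4) + 13)))*(P(673, 394) + Z) = (394816 + (8 - 4*((6 + 4) + 13))²)*(394 - 40300/109223) = (394816 + (8 - 4*(10 + 13))²)*(42993562/109223) = (394816 + (8 - 4*23)²)*(42993562/109223) = (394816 + (8 - 92)²)*(42993562/109223) = (394816 + (-84)²)*(42993562/109223) = (394816 + 7056)*(42993562/109223) = 401872*(42993562/109223) = 17277908748064/109223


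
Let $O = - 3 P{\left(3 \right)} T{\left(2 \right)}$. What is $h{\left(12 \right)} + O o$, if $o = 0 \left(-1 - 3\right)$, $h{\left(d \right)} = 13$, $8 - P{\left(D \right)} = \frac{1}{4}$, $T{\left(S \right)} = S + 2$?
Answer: $13$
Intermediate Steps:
$T{\left(S \right)} = 2 + S$
$P{\left(D \right)} = \frac{31}{4}$ ($P{\left(D \right)} = 8 - \frac{1}{4} = \frac{31}{4}$)
$o = 0$ ($o = 0 \left(-4\right) = 0$)
$O = -93$ ($O = \left(-3\right) \frac{31}{4} \left(2 + 2\right) = \left(- \frac{93}{4}\right) 4 = -93$)
$h{\left(12 \right)} + O o = 13 - 0 = 13 + 0 = 13$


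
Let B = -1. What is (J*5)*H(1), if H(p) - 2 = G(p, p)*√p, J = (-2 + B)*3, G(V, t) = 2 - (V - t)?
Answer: -180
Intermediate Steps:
G(V, t) = 2 + t - V (G(V, t) = 2 + (t - V) = 2 + t - V)
J = -9 (J = (-2 - 1)*3 = -3*3 = -9)
H(p) = 2 + 2*√p (H(p) = 2 + (2 + p - p)*√p = 2 + 2*√p)
(J*5)*H(1) = (-9*5)*(2 + 2*√1) = -45*(2 + 2*1) = -45*(2 + 2) = -45*4 = -180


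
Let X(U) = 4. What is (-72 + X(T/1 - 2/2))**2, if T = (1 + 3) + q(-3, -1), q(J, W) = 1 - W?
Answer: 4624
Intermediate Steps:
T = 6 (T = (1 + 3) + (1 - 1*(-1)) = 4 + (1 + 1) = 4 + 2 = 6)
(-72 + X(T/1 - 2/2))**2 = (-72 + 4)**2 = (-68)**2 = 4624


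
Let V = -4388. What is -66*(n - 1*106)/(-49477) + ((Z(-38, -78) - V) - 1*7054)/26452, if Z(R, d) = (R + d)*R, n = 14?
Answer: -37213805/654382802 ≈ -0.056869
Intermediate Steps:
Z(R, d) = R*(R + d)
-66*(n - 1*106)/(-49477) + ((Z(-38, -78) - V) - 1*7054)/26452 = -66*(14 - 1*106)/(-49477) + ((-38*(-38 - 78) - 1*(-4388)) - 1*7054)/26452 = -66*(14 - 106)*(-1/49477) + ((-38*(-116) + 4388) - 7054)*(1/26452) = -66*(-92)*(-1/49477) + ((4408 + 4388) - 7054)*(1/26452) = 6072*(-1/49477) + (8796 - 7054)*(1/26452) = -6072/49477 + 1742*(1/26452) = -6072/49477 + 871/13226 = -37213805/654382802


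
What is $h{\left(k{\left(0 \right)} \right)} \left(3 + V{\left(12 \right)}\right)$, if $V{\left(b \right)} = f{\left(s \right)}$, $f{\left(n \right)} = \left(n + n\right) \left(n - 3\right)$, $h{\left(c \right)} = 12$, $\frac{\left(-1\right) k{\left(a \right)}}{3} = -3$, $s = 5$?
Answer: $276$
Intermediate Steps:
$k{\left(a \right)} = 9$ ($k{\left(a \right)} = \left(-3\right) \left(-3\right) = 9$)
$f{\left(n \right)} = 2 n \left(-3 + n\right)$
$V{\left(b \right)} = 20$ ($V{\left(b \right)} = 2 \cdot 5 \left(-3 + 5\right) = 2 \cdot 5 \cdot 2 = 20$)
$h{\left(k{\left(0 \right)} \right)} \left(3 + V{\left(12 \right)}\right) = 12 \left(3 + 20\right) = 12 \cdot 23 = 276$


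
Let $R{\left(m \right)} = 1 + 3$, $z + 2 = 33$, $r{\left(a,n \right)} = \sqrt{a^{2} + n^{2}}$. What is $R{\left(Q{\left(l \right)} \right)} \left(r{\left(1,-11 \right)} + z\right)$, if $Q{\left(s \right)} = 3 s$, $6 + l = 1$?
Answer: $124 + 4 \sqrt{122} \approx 168.18$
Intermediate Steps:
$l = -5$ ($l = -6 + 1 = -5$)
$z = 31$ ($z = -2 + 33 = 31$)
$R{\left(m \right)} = 4$
$R{\left(Q{\left(l \right)} \right)} \left(r{\left(1,-11 \right)} + z\right) = 4 \left(\sqrt{1^{2} + \left(-11\right)^{2}} + 31\right) = 4 \left(\sqrt{1 + 121} + 31\right) = 4 \left(\sqrt{122} + 31\right) = 4 \left(31 + \sqrt{122}\right) = 124 + 4 \sqrt{122}$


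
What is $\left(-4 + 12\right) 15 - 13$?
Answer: $107$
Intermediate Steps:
$\left(-4 + 12\right) 15 - 13 = 8 \cdot 15 - 13 = 120 - 13 = 107$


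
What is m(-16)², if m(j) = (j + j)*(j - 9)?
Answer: 640000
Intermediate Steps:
m(j) = 2*j*(-9 + j) (m(j) = (2*j)*(-9 + j) = 2*j*(-9 + j))
m(-16)² = (2*(-16)*(-9 - 16))² = (2*(-16)*(-25))² = 800² = 640000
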